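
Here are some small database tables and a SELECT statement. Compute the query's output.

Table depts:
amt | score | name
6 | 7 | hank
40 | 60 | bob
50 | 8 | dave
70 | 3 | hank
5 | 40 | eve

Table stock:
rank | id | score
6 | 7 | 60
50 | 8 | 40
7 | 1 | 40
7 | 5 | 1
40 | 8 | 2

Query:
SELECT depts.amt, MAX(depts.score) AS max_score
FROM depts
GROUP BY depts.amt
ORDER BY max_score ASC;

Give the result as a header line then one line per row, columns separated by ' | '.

After GROUP BY (5 rows):
depts.amt | max_score
6 | 7
40 | 60
50 | 8
70 | 3
5 | 40
After ORDER BY (5 rows):
depts.amt | max_score
70 | 3
6 | 7
50 | 8
5 | 40
40 | 60

== RESULT ==
depts.amt | max_score
70 | 3
6 | 7
50 | 8
5 | 40
40 | 60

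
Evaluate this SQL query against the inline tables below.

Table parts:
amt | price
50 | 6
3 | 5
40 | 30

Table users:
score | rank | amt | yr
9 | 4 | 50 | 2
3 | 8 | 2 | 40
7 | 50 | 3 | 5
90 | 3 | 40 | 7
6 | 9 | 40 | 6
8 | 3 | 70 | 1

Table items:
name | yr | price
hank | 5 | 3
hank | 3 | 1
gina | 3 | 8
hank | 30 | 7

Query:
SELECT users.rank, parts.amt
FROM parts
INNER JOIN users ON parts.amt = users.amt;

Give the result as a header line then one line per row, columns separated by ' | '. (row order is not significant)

After JOIN users (4 rows):
parts.amt | parts.price | users.score | users.rank | users.amt | users.yr
50 | 6 | 9 | 4 | 50 | 2
3 | 5 | 7 | 50 | 3 | 5
40 | 30 | 90 | 3 | 40 | 7
40 | 30 | 6 | 9 | 40 | 6
After SELECT (4 rows):
users.rank | parts.amt
4 | 50
50 | 3
3 | 40
9 | 40

== RESULT ==
users.rank | parts.amt
4 | 50
50 | 3
3 | 40
9 | 40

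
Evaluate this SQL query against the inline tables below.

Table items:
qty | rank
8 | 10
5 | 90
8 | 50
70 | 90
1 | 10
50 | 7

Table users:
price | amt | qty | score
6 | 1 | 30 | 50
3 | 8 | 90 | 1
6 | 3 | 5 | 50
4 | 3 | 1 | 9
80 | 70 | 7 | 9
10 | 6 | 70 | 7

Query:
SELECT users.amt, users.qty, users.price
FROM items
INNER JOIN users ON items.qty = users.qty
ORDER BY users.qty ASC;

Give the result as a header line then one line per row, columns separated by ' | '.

After JOIN users (3 rows):
items.qty | items.rank | users.price | users.amt | users.qty | users.score
5 | 90 | 6 | 3 | 5 | 50
70 | 90 | 10 | 6 | 70 | 7
1 | 10 | 4 | 3 | 1 | 9
After SELECT (3 rows):
users.amt | users.qty | users.price
3 | 5 | 6
6 | 70 | 10
3 | 1 | 4
After ORDER BY (3 rows):
users.amt | users.qty | users.price
3 | 1 | 4
3 | 5 | 6
6 | 70 | 10

== RESULT ==
users.amt | users.qty | users.price
3 | 1 | 4
3 | 5 | 6
6 | 70 | 10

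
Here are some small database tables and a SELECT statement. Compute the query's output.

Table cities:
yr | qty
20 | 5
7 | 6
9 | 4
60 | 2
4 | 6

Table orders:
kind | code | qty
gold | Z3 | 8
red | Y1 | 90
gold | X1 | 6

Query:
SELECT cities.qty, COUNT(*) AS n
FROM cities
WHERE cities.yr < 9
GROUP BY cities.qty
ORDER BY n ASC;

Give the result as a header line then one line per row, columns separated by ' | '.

After WHERE (2 rows):
cities.yr | cities.qty
7 | 6
4 | 6
After GROUP BY (1 rows):
cities.qty | n
6 | 2
After ORDER BY (1 rows):
cities.qty | n
6 | 2

== RESULT ==
cities.qty | n
6 | 2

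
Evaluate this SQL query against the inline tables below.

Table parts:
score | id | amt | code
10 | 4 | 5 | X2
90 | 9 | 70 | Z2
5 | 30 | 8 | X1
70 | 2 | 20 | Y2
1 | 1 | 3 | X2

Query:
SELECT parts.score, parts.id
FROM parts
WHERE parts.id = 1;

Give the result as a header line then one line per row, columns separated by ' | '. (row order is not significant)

After WHERE (1 rows):
parts.score | parts.id | parts.amt | parts.code
1 | 1 | 3 | X2
After SELECT (1 rows):
parts.score | parts.id
1 | 1

== RESULT ==
parts.score | parts.id
1 | 1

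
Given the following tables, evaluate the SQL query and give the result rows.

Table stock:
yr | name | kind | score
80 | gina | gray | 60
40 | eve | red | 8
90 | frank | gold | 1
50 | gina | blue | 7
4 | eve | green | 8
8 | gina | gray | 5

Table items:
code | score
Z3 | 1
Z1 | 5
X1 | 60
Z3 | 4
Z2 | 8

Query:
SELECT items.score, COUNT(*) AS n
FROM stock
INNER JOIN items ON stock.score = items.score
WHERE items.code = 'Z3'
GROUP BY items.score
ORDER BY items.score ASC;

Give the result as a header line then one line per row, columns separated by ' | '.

After JOIN items (5 rows):
stock.yr | stock.name | stock.kind | stock.score | items.code | items.score
80 | gina | gray | 60 | X1 | 60
40 | eve | red | 8 | Z2 | 8
90 | frank | gold | 1 | Z3 | 1
4 | eve | green | 8 | Z2 | 8
8 | gina | gray | 5 | Z1 | 5
After WHERE (1 rows):
stock.yr | stock.name | stock.kind | stock.score | items.code | items.score
90 | frank | gold | 1 | Z3 | 1
After GROUP BY (1 rows):
items.score | n
1 | 1
After ORDER BY (1 rows):
items.score | n
1 | 1

== RESULT ==
items.score | n
1 | 1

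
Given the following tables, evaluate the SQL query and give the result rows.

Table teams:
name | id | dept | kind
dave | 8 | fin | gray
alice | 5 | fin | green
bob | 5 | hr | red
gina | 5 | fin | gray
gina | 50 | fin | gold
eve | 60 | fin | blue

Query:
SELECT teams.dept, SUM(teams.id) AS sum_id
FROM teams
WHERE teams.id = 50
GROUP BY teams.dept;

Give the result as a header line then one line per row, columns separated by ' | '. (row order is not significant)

After WHERE (1 rows):
teams.name | teams.id | teams.dept | teams.kind
gina | 50 | fin | gold
After GROUP BY (1 rows):
teams.dept | sum_id
fin | 50

== RESULT ==
teams.dept | sum_id
fin | 50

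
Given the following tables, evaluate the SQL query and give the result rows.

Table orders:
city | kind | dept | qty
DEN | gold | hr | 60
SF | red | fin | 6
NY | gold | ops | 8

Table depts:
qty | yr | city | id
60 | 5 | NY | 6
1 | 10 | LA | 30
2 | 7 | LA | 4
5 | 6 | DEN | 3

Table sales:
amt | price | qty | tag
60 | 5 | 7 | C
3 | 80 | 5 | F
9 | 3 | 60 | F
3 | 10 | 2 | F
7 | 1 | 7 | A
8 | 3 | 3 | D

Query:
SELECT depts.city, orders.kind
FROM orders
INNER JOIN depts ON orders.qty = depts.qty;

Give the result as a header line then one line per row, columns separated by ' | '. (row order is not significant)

== RESULT ==
depts.city | orders.kind
NY | gold

Derivation:
After JOIN depts (1 rows):
orders.city | orders.kind | orders.dept | orders.qty | depts.qty | depts.yr | depts.city | depts.id
DEN | gold | hr | 60 | 60 | 5 | NY | 6
After SELECT (1 rows):
depts.city | orders.kind
NY | gold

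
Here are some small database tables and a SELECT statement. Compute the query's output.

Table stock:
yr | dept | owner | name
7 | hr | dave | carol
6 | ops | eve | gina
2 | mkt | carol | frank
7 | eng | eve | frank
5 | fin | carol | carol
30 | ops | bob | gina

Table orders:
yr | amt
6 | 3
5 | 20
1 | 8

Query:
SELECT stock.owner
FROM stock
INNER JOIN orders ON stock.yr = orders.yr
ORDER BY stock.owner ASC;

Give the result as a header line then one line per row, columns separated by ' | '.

After JOIN orders (2 rows):
stock.yr | stock.dept | stock.owner | stock.name | orders.yr | orders.amt
6 | ops | eve | gina | 6 | 3
5 | fin | carol | carol | 5 | 20
After SELECT (2 rows):
stock.owner
eve
carol
After ORDER BY (2 rows):
stock.owner
carol
eve

== RESULT ==
stock.owner
carol
eve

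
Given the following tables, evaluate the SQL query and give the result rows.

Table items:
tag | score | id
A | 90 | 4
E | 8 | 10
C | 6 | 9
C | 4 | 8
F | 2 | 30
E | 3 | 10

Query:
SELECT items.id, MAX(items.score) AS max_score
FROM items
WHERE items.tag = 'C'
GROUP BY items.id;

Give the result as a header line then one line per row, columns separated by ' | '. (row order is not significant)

== RESULT ==
items.id | max_score
9 | 6
8 | 4

Derivation:
After WHERE (2 rows):
items.tag | items.score | items.id
C | 6 | 9
C | 4 | 8
After GROUP BY (2 rows):
items.id | max_score
9 | 6
8 | 4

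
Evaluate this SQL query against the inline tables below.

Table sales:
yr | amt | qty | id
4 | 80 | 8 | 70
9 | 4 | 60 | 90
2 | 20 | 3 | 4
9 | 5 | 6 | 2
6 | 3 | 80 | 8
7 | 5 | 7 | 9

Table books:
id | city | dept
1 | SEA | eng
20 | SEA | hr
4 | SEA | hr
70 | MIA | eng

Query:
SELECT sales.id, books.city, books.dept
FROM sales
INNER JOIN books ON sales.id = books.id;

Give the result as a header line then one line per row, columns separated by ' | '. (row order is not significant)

After JOIN books (2 rows):
sales.yr | sales.amt | sales.qty | sales.id | books.id | books.city | books.dept
4 | 80 | 8 | 70 | 70 | MIA | eng
2 | 20 | 3 | 4 | 4 | SEA | hr
After SELECT (2 rows):
sales.id | books.city | books.dept
70 | MIA | eng
4 | SEA | hr

== RESULT ==
sales.id | books.city | books.dept
70 | MIA | eng
4 | SEA | hr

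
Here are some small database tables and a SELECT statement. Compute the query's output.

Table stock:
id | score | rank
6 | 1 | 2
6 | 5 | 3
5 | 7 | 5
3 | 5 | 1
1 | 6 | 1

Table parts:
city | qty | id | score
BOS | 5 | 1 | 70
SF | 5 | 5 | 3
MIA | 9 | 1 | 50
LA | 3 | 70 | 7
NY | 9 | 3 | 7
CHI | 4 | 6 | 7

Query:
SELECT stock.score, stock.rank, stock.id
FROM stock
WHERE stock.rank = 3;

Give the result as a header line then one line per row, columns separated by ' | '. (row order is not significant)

== RESULT ==
stock.score | stock.rank | stock.id
5 | 3 | 6

Derivation:
After WHERE (1 rows):
stock.id | stock.score | stock.rank
6 | 5 | 3
After SELECT (1 rows):
stock.score | stock.rank | stock.id
5 | 3 | 6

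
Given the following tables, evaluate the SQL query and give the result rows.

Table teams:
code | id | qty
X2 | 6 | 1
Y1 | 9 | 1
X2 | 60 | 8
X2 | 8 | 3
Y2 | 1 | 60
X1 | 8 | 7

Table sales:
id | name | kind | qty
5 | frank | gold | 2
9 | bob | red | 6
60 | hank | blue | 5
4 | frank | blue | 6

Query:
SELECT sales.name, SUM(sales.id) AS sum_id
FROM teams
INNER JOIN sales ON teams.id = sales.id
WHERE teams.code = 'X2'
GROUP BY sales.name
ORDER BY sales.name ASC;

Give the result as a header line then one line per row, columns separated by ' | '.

After JOIN sales (2 rows):
teams.code | teams.id | teams.qty | sales.id | sales.name | sales.kind | sales.qty
Y1 | 9 | 1 | 9 | bob | red | 6
X2 | 60 | 8 | 60 | hank | blue | 5
After WHERE (1 rows):
teams.code | teams.id | teams.qty | sales.id | sales.name | sales.kind | sales.qty
X2 | 60 | 8 | 60 | hank | blue | 5
After GROUP BY (1 rows):
sales.name | sum_id
hank | 60
After ORDER BY (1 rows):
sales.name | sum_id
hank | 60

== RESULT ==
sales.name | sum_id
hank | 60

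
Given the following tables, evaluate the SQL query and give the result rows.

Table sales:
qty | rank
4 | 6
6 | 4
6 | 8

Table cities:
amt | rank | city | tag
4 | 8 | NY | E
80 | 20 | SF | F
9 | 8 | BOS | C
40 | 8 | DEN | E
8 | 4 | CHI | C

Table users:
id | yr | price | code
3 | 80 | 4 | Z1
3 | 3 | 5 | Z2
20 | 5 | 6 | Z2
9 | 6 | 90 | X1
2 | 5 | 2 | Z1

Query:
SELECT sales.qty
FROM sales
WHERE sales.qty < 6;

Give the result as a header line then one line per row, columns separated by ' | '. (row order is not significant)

== RESULT ==
sales.qty
4

Derivation:
After WHERE (1 rows):
sales.qty | sales.rank
4 | 6
After SELECT (1 rows):
sales.qty
4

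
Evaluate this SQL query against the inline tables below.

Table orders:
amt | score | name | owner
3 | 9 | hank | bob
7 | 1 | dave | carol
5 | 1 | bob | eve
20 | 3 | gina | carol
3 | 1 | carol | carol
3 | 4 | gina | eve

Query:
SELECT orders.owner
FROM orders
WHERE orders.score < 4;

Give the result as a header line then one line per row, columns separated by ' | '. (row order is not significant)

After WHERE (4 rows):
orders.amt | orders.score | orders.name | orders.owner
7 | 1 | dave | carol
5 | 1 | bob | eve
20 | 3 | gina | carol
3 | 1 | carol | carol
After SELECT (4 rows):
orders.owner
carol
eve
carol
carol

== RESULT ==
orders.owner
carol
eve
carol
carol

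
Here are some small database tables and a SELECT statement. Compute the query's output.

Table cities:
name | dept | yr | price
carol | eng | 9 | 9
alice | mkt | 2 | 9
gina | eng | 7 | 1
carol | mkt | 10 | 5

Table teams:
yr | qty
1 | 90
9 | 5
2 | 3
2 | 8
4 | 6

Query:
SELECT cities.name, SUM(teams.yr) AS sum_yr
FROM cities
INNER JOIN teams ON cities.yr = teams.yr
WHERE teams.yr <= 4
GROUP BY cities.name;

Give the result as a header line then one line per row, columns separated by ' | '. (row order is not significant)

== RESULT ==
cities.name | sum_yr
alice | 4

Derivation:
After JOIN teams (3 rows):
cities.name | cities.dept | cities.yr | cities.price | teams.yr | teams.qty
carol | eng | 9 | 9 | 9 | 5
alice | mkt | 2 | 9 | 2 | 3
alice | mkt | 2 | 9 | 2 | 8
After WHERE (2 rows):
cities.name | cities.dept | cities.yr | cities.price | teams.yr | teams.qty
alice | mkt | 2 | 9 | 2 | 3
alice | mkt | 2 | 9 | 2 | 8
After GROUP BY (1 rows):
cities.name | sum_yr
alice | 4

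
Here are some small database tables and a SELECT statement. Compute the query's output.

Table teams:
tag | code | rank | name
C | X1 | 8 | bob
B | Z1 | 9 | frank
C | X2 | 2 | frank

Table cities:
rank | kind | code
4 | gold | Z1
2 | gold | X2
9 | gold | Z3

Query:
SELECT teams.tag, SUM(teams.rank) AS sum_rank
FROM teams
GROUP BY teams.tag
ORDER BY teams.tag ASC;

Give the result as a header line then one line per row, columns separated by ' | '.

After GROUP BY (2 rows):
teams.tag | sum_rank
C | 10
B | 9
After ORDER BY (2 rows):
teams.tag | sum_rank
B | 9
C | 10

== RESULT ==
teams.tag | sum_rank
B | 9
C | 10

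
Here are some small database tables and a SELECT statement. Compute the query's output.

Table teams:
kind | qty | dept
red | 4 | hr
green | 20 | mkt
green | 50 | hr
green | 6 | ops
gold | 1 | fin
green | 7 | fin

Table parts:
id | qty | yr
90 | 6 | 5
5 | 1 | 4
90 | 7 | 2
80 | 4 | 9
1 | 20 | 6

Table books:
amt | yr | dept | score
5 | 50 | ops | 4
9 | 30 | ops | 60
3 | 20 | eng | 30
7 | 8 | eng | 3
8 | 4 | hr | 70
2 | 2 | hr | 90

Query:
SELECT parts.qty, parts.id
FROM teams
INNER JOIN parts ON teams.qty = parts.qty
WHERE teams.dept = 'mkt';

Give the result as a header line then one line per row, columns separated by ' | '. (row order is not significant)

After JOIN parts (5 rows):
teams.kind | teams.qty | teams.dept | parts.id | parts.qty | parts.yr
red | 4 | hr | 80 | 4 | 9
green | 20 | mkt | 1 | 20 | 6
green | 6 | ops | 90 | 6 | 5
gold | 1 | fin | 5 | 1 | 4
green | 7 | fin | 90 | 7 | 2
After WHERE (1 rows):
teams.kind | teams.qty | teams.dept | parts.id | parts.qty | parts.yr
green | 20 | mkt | 1 | 20 | 6
After SELECT (1 rows):
parts.qty | parts.id
20 | 1

== RESULT ==
parts.qty | parts.id
20 | 1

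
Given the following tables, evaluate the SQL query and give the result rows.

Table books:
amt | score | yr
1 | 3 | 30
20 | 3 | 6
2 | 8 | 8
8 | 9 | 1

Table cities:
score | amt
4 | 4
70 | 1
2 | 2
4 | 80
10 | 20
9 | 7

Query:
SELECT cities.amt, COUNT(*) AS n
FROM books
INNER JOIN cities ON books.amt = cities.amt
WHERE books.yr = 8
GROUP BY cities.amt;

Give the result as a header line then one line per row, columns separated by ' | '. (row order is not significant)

== RESULT ==
cities.amt | n
2 | 1

Derivation:
After JOIN cities (3 rows):
books.amt | books.score | books.yr | cities.score | cities.amt
1 | 3 | 30 | 70 | 1
20 | 3 | 6 | 10 | 20
2 | 8 | 8 | 2 | 2
After WHERE (1 rows):
books.amt | books.score | books.yr | cities.score | cities.amt
2 | 8 | 8 | 2 | 2
After GROUP BY (1 rows):
cities.amt | n
2 | 1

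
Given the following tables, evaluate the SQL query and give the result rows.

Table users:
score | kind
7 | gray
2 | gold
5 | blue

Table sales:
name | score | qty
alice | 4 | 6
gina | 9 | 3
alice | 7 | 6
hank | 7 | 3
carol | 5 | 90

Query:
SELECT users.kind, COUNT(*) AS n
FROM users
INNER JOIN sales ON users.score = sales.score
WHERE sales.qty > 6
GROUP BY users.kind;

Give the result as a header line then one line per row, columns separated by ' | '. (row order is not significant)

After JOIN sales (3 rows):
users.score | users.kind | sales.name | sales.score | sales.qty
7 | gray | alice | 7 | 6
7 | gray | hank | 7 | 3
5 | blue | carol | 5 | 90
After WHERE (1 rows):
users.score | users.kind | sales.name | sales.score | sales.qty
5 | blue | carol | 5 | 90
After GROUP BY (1 rows):
users.kind | n
blue | 1

== RESULT ==
users.kind | n
blue | 1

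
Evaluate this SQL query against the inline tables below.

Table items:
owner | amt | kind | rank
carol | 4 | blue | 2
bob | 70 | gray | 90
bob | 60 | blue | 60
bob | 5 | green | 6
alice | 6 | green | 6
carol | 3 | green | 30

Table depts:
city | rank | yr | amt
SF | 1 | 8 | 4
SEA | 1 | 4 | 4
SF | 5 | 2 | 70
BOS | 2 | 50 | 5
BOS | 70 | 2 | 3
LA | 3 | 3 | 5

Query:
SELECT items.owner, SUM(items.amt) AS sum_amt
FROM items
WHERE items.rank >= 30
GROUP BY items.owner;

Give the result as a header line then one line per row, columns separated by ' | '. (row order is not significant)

== RESULT ==
items.owner | sum_amt
bob | 130
carol | 3

Derivation:
After WHERE (3 rows):
items.owner | items.amt | items.kind | items.rank
bob | 70 | gray | 90
bob | 60 | blue | 60
carol | 3 | green | 30
After GROUP BY (2 rows):
items.owner | sum_amt
bob | 130
carol | 3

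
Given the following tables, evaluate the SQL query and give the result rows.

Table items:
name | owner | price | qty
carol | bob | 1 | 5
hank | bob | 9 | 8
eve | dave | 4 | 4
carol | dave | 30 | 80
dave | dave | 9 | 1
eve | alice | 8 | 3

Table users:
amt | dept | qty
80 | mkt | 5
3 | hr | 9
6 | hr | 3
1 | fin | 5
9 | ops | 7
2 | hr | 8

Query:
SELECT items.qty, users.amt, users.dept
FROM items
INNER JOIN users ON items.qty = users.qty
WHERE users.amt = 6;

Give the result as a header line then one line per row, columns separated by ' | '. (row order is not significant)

== RESULT ==
items.qty | users.amt | users.dept
3 | 6 | hr

Derivation:
After JOIN users (4 rows):
items.name | items.owner | items.price | items.qty | users.amt | users.dept | users.qty
carol | bob | 1 | 5 | 80 | mkt | 5
carol | bob | 1 | 5 | 1 | fin | 5
hank | bob | 9 | 8 | 2 | hr | 8
eve | alice | 8 | 3 | 6 | hr | 3
After WHERE (1 rows):
items.name | items.owner | items.price | items.qty | users.amt | users.dept | users.qty
eve | alice | 8 | 3 | 6 | hr | 3
After SELECT (1 rows):
items.qty | users.amt | users.dept
3 | 6 | hr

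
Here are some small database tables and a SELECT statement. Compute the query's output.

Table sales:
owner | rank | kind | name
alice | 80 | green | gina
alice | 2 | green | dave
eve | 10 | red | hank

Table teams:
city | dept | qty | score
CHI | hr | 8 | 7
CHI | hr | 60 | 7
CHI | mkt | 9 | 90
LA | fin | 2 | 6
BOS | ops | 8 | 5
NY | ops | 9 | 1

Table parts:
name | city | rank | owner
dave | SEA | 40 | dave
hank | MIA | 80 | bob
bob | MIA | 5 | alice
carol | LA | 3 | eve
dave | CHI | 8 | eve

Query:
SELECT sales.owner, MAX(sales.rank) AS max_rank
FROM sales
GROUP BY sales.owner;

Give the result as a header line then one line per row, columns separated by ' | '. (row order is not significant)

After GROUP BY (2 rows):
sales.owner | max_rank
alice | 80
eve | 10

== RESULT ==
sales.owner | max_rank
alice | 80
eve | 10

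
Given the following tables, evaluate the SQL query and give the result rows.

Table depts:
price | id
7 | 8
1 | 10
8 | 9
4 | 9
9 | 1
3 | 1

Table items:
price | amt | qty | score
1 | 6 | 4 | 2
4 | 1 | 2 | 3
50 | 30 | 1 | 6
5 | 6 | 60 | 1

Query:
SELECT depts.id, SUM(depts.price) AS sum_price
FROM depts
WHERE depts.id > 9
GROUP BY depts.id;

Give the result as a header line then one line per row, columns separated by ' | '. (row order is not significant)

== RESULT ==
depts.id | sum_price
10 | 1

Derivation:
After WHERE (1 rows):
depts.price | depts.id
1 | 10
After GROUP BY (1 rows):
depts.id | sum_price
10 | 1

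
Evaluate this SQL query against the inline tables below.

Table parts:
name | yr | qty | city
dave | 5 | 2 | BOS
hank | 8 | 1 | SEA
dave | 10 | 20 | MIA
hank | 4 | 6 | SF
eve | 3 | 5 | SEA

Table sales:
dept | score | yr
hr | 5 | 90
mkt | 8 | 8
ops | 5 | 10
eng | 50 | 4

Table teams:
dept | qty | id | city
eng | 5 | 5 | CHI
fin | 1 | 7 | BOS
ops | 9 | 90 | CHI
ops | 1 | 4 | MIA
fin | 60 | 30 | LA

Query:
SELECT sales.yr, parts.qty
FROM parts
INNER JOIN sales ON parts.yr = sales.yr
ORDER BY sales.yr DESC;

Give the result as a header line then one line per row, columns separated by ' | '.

After JOIN sales (3 rows):
parts.name | parts.yr | parts.qty | parts.city | sales.dept | sales.score | sales.yr
hank | 8 | 1 | SEA | mkt | 8 | 8
dave | 10 | 20 | MIA | ops | 5 | 10
hank | 4 | 6 | SF | eng | 50 | 4
After SELECT (3 rows):
sales.yr | parts.qty
8 | 1
10 | 20
4 | 6
After ORDER BY (3 rows):
sales.yr | parts.qty
10 | 20
8 | 1
4 | 6

== RESULT ==
sales.yr | parts.qty
10 | 20
8 | 1
4 | 6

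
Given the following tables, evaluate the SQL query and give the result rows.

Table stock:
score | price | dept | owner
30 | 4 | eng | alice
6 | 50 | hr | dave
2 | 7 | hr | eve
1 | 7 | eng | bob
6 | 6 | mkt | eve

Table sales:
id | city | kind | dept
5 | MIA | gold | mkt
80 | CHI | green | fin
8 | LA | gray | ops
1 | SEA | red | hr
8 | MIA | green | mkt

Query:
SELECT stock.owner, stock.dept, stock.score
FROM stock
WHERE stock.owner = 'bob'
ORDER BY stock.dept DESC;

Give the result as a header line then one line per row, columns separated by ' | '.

== RESULT ==
stock.owner | stock.dept | stock.score
bob | eng | 1

Derivation:
After WHERE (1 rows):
stock.score | stock.price | stock.dept | stock.owner
1 | 7 | eng | bob
After SELECT (1 rows):
stock.owner | stock.dept | stock.score
bob | eng | 1
After ORDER BY (1 rows):
stock.owner | stock.dept | stock.score
bob | eng | 1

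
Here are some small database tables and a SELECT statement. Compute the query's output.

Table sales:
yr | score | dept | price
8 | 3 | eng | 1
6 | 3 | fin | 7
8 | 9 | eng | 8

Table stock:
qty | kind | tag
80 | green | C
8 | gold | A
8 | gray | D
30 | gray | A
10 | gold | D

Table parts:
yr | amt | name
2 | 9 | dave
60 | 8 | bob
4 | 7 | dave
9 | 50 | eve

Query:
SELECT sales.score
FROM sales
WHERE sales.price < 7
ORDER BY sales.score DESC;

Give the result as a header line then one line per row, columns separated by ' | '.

After WHERE (1 rows):
sales.yr | sales.score | sales.dept | sales.price
8 | 3 | eng | 1
After SELECT (1 rows):
sales.score
3
After ORDER BY (1 rows):
sales.score
3

== RESULT ==
sales.score
3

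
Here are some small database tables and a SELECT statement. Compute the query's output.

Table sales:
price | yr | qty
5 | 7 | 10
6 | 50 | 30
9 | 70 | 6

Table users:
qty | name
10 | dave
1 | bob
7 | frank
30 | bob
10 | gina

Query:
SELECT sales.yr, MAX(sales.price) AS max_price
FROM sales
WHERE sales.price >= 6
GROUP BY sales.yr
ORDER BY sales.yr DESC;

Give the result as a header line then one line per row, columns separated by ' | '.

After WHERE (2 rows):
sales.price | sales.yr | sales.qty
6 | 50 | 30
9 | 70 | 6
After GROUP BY (2 rows):
sales.yr | max_price
50 | 6
70 | 9
After ORDER BY (2 rows):
sales.yr | max_price
70 | 9
50 | 6

== RESULT ==
sales.yr | max_price
70 | 9
50 | 6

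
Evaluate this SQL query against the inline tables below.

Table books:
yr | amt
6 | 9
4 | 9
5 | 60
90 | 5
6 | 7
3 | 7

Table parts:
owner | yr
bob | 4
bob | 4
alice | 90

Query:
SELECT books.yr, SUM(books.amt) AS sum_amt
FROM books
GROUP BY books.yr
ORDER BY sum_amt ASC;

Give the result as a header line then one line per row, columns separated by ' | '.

After GROUP BY (5 rows):
books.yr | sum_amt
6 | 16
4 | 9
5 | 60
90 | 5
3 | 7
After ORDER BY (5 rows):
books.yr | sum_amt
90 | 5
3 | 7
4 | 9
6 | 16
5 | 60

== RESULT ==
books.yr | sum_amt
90 | 5
3 | 7
4 | 9
6 | 16
5 | 60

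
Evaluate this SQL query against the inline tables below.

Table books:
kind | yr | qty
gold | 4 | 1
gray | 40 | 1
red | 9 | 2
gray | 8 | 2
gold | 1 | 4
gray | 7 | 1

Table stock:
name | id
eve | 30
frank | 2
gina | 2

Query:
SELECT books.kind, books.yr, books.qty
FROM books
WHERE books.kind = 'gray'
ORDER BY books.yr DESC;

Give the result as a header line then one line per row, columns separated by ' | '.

== RESULT ==
books.kind | books.yr | books.qty
gray | 40 | 1
gray | 8 | 2
gray | 7 | 1

Derivation:
After WHERE (3 rows):
books.kind | books.yr | books.qty
gray | 40 | 1
gray | 8 | 2
gray | 7 | 1
After SELECT (3 rows):
books.kind | books.yr | books.qty
gray | 40 | 1
gray | 8 | 2
gray | 7 | 1
After ORDER BY (3 rows):
books.kind | books.yr | books.qty
gray | 40 | 1
gray | 8 | 2
gray | 7 | 1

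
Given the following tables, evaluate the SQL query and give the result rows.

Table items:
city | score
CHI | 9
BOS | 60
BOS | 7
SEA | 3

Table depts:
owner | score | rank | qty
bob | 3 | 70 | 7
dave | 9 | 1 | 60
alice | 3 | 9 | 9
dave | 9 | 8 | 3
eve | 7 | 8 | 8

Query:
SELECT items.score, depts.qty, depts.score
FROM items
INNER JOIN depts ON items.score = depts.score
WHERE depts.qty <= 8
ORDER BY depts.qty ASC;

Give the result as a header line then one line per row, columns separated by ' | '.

After JOIN depts (5 rows):
items.city | items.score | depts.owner | depts.score | depts.rank | depts.qty
CHI | 9 | dave | 9 | 1 | 60
CHI | 9 | dave | 9 | 8 | 3
BOS | 7 | eve | 7 | 8 | 8
SEA | 3 | bob | 3 | 70 | 7
SEA | 3 | alice | 3 | 9 | 9
After WHERE (3 rows):
items.city | items.score | depts.owner | depts.score | depts.rank | depts.qty
CHI | 9 | dave | 9 | 8 | 3
BOS | 7 | eve | 7 | 8 | 8
SEA | 3 | bob | 3 | 70 | 7
After SELECT (3 rows):
items.score | depts.qty | depts.score
9 | 3 | 9
7 | 8 | 7
3 | 7 | 3
After ORDER BY (3 rows):
items.score | depts.qty | depts.score
9 | 3 | 9
3 | 7 | 3
7 | 8 | 7

== RESULT ==
items.score | depts.qty | depts.score
9 | 3 | 9
3 | 7 | 3
7 | 8 | 7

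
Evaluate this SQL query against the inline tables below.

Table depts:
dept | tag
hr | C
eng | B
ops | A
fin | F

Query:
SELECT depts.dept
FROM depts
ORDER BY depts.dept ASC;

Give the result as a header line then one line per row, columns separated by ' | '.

After SELECT (4 rows):
depts.dept
hr
eng
ops
fin
After ORDER BY (4 rows):
depts.dept
eng
fin
hr
ops

== RESULT ==
depts.dept
eng
fin
hr
ops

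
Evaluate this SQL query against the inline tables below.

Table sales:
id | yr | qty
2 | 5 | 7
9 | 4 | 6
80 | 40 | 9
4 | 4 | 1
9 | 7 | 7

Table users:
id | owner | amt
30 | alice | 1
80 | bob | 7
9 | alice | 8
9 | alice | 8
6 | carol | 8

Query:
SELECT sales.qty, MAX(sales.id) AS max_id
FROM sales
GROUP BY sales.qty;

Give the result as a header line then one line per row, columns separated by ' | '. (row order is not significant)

After GROUP BY (4 rows):
sales.qty | max_id
7 | 9
6 | 9
9 | 80
1 | 4

== RESULT ==
sales.qty | max_id
7 | 9
6 | 9
9 | 80
1 | 4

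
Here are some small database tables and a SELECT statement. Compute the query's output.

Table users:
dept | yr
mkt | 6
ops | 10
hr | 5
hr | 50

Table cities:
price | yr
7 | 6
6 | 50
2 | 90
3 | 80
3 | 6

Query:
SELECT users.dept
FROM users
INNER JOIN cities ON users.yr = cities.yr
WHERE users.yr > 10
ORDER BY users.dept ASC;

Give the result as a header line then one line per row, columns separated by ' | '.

== RESULT ==
users.dept
hr

Derivation:
After JOIN cities (3 rows):
users.dept | users.yr | cities.price | cities.yr
mkt | 6 | 7 | 6
mkt | 6 | 3 | 6
hr | 50 | 6 | 50
After WHERE (1 rows):
users.dept | users.yr | cities.price | cities.yr
hr | 50 | 6 | 50
After SELECT (1 rows):
users.dept
hr
After ORDER BY (1 rows):
users.dept
hr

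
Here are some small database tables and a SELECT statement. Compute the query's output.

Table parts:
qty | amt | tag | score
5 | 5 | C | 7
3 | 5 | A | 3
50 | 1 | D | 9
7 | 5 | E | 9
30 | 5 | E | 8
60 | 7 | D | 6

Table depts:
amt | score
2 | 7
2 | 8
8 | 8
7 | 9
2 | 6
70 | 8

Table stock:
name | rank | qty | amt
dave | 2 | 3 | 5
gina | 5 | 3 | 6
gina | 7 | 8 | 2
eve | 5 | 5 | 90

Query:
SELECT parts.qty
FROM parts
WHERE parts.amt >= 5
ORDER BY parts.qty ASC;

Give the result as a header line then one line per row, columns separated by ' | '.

== RESULT ==
parts.qty
3
5
7
30
60

Derivation:
After WHERE (5 rows):
parts.qty | parts.amt | parts.tag | parts.score
5 | 5 | C | 7
3 | 5 | A | 3
7 | 5 | E | 9
30 | 5 | E | 8
60 | 7 | D | 6
After SELECT (5 rows):
parts.qty
5
3
7
30
60
After ORDER BY (5 rows):
parts.qty
3
5
7
30
60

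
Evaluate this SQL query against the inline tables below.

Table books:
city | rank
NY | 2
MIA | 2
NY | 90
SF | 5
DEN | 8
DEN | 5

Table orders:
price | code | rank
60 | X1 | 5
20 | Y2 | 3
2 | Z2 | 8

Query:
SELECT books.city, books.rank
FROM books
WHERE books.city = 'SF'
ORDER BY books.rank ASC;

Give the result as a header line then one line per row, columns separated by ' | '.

== RESULT ==
books.city | books.rank
SF | 5

Derivation:
After WHERE (1 rows):
books.city | books.rank
SF | 5
After SELECT (1 rows):
books.city | books.rank
SF | 5
After ORDER BY (1 rows):
books.city | books.rank
SF | 5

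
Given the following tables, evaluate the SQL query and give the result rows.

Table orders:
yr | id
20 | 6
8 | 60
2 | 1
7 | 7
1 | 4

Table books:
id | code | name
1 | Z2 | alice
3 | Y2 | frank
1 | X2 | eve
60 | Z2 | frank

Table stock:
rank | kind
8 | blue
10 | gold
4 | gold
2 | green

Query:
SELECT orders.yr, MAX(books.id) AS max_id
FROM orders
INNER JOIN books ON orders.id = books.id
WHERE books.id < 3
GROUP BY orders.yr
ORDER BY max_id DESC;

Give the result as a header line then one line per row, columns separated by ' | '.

== RESULT ==
orders.yr | max_id
2 | 1

Derivation:
After JOIN books (3 rows):
orders.yr | orders.id | books.id | books.code | books.name
8 | 60 | 60 | Z2 | frank
2 | 1 | 1 | Z2 | alice
2 | 1 | 1 | X2 | eve
After WHERE (2 rows):
orders.yr | orders.id | books.id | books.code | books.name
2 | 1 | 1 | Z2 | alice
2 | 1 | 1 | X2 | eve
After GROUP BY (1 rows):
orders.yr | max_id
2 | 1
After ORDER BY (1 rows):
orders.yr | max_id
2 | 1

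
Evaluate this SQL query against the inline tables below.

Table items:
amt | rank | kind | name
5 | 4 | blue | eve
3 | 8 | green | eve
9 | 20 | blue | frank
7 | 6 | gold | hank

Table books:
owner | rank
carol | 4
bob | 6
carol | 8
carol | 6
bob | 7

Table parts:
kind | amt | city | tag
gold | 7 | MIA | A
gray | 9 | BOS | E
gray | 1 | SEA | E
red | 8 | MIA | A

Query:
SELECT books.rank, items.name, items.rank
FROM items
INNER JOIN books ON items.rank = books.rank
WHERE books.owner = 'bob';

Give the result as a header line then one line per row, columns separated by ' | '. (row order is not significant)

After JOIN books (4 rows):
items.amt | items.rank | items.kind | items.name | books.owner | books.rank
5 | 4 | blue | eve | carol | 4
3 | 8 | green | eve | carol | 8
7 | 6 | gold | hank | bob | 6
7 | 6 | gold | hank | carol | 6
After WHERE (1 rows):
items.amt | items.rank | items.kind | items.name | books.owner | books.rank
7 | 6 | gold | hank | bob | 6
After SELECT (1 rows):
books.rank | items.name | items.rank
6 | hank | 6

== RESULT ==
books.rank | items.name | items.rank
6 | hank | 6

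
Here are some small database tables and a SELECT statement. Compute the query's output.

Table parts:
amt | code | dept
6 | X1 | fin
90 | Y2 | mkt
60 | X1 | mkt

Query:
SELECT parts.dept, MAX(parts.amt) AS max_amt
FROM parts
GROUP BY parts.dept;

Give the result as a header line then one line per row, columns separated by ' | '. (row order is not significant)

After GROUP BY (2 rows):
parts.dept | max_amt
fin | 6
mkt | 90

== RESULT ==
parts.dept | max_amt
fin | 6
mkt | 90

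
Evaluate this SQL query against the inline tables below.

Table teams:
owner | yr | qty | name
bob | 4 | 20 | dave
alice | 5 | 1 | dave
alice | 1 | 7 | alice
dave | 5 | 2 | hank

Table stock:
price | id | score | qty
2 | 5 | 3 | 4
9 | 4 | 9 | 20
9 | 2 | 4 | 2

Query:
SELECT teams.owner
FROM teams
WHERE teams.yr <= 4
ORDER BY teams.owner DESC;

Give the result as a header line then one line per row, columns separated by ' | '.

After WHERE (2 rows):
teams.owner | teams.yr | teams.qty | teams.name
bob | 4 | 20 | dave
alice | 1 | 7 | alice
After SELECT (2 rows):
teams.owner
bob
alice
After ORDER BY (2 rows):
teams.owner
bob
alice

== RESULT ==
teams.owner
bob
alice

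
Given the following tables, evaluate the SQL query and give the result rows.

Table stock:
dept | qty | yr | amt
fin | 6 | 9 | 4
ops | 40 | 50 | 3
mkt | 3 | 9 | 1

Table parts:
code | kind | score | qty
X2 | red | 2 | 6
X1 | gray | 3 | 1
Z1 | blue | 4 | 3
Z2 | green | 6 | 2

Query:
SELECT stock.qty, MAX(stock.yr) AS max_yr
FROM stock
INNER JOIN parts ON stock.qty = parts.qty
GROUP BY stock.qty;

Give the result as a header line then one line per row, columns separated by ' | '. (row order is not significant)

== RESULT ==
stock.qty | max_yr
6 | 9
3 | 9

Derivation:
After JOIN parts (2 rows):
stock.dept | stock.qty | stock.yr | stock.amt | parts.code | parts.kind | parts.score | parts.qty
fin | 6 | 9 | 4 | X2 | red | 2 | 6
mkt | 3 | 9 | 1 | Z1 | blue | 4 | 3
After GROUP BY (2 rows):
stock.qty | max_yr
6 | 9
3 | 9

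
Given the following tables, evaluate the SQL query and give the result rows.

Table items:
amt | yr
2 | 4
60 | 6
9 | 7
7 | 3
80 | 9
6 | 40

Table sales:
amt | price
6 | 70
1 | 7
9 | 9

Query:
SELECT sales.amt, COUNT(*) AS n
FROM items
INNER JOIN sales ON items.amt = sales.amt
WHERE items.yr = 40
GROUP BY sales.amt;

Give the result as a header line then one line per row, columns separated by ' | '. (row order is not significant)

After JOIN sales (2 rows):
items.amt | items.yr | sales.amt | sales.price
9 | 7 | 9 | 9
6 | 40 | 6 | 70
After WHERE (1 rows):
items.amt | items.yr | sales.amt | sales.price
6 | 40 | 6 | 70
After GROUP BY (1 rows):
sales.amt | n
6 | 1

== RESULT ==
sales.amt | n
6 | 1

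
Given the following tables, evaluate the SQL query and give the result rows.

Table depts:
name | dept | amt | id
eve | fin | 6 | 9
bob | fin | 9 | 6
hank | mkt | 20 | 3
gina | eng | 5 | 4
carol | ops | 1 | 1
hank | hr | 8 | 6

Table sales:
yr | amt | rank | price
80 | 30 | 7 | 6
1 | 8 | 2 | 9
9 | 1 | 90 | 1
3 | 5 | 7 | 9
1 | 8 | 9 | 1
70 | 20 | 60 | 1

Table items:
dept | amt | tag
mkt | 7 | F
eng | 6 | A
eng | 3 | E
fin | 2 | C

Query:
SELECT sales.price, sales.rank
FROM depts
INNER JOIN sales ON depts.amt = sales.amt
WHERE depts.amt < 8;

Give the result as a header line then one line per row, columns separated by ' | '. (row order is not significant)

== RESULT ==
sales.price | sales.rank
9 | 7
1 | 90

Derivation:
After JOIN sales (5 rows):
depts.name | depts.dept | depts.amt | depts.id | sales.yr | sales.amt | sales.rank | sales.price
hank | mkt | 20 | 3 | 70 | 20 | 60 | 1
gina | eng | 5 | 4 | 3 | 5 | 7 | 9
carol | ops | 1 | 1 | 9 | 1 | 90 | 1
hank | hr | 8 | 6 | 1 | 8 | 2 | 9
hank | hr | 8 | 6 | 1 | 8 | 9 | 1
After WHERE (2 rows):
depts.name | depts.dept | depts.amt | depts.id | sales.yr | sales.amt | sales.rank | sales.price
gina | eng | 5 | 4 | 3 | 5 | 7 | 9
carol | ops | 1 | 1 | 9 | 1 | 90 | 1
After SELECT (2 rows):
sales.price | sales.rank
9 | 7
1 | 90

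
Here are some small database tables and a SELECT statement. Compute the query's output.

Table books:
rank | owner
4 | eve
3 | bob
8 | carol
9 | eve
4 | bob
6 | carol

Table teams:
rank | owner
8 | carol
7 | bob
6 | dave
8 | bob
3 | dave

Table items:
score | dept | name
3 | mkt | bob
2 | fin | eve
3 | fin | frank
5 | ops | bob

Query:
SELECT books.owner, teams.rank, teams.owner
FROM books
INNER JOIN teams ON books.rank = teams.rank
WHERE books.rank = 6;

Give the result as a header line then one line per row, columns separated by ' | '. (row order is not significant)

After JOIN teams (4 rows):
books.rank | books.owner | teams.rank | teams.owner
3 | bob | 3 | dave
8 | carol | 8 | carol
8 | carol | 8 | bob
6 | carol | 6 | dave
After WHERE (1 rows):
books.rank | books.owner | teams.rank | teams.owner
6 | carol | 6 | dave
After SELECT (1 rows):
books.owner | teams.rank | teams.owner
carol | 6 | dave

== RESULT ==
books.owner | teams.rank | teams.owner
carol | 6 | dave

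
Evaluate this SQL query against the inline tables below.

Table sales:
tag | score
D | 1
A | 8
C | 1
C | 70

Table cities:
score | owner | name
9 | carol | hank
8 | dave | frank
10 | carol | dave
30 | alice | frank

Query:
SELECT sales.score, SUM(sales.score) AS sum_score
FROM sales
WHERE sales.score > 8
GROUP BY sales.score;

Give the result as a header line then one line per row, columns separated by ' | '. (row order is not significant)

After WHERE (1 rows):
sales.tag | sales.score
C | 70
After GROUP BY (1 rows):
sales.score | sum_score
70 | 70

== RESULT ==
sales.score | sum_score
70 | 70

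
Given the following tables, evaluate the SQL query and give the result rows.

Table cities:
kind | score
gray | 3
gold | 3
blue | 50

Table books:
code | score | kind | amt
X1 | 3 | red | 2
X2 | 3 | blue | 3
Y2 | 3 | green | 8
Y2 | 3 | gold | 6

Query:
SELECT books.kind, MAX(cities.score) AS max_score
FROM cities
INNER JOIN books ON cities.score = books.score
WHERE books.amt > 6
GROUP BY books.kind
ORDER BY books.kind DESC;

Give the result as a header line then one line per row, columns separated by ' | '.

After JOIN books (8 rows):
cities.kind | cities.score | books.code | books.score | books.kind | books.amt
gray | 3 | X1 | 3 | red | 2
gray | 3 | X2 | 3 | blue | 3
gray | 3 | Y2 | 3 | green | 8
gray | 3 | Y2 | 3 | gold | 6
gold | 3 | X1 | 3 | red | 2
gold | 3 | X2 | 3 | blue | 3
gold | 3 | Y2 | 3 | green | 8
gold | 3 | Y2 | 3 | gold | 6
After WHERE (2 rows):
cities.kind | cities.score | books.code | books.score | books.kind | books.amt
gray | 3 | Y2 | 3 | green | 8
gold | 3 | Y2 | 3 | green | 8
After GROUP BY (1 rows):
books.kind | max_score
green | 3
After ORDER BY (1 rows):
books.kind | max_score
green | 3

== RESULT ==
books.kind | max_score
green | 3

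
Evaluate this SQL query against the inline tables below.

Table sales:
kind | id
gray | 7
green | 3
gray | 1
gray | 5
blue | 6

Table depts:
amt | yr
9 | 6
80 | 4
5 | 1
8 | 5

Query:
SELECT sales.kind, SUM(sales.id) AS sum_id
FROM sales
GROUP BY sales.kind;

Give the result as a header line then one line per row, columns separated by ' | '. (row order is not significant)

After GROUP BY (3 rows):
sales.kind | sum_id
gray | 13
green | 3
blue | 6

== RESULT ==
sales.kind | sum_id
gray | 13
green | 3
blue | 6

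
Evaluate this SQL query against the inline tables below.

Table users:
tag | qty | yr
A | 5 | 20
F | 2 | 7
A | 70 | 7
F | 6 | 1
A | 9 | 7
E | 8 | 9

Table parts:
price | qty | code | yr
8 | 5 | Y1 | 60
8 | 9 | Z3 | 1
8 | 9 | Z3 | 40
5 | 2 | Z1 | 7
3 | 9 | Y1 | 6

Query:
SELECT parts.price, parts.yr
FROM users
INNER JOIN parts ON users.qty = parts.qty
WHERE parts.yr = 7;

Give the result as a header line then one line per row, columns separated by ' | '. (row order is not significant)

After JOIN parts (5 rows):
users.tag | users.qty | users.yr | parts.price | parts.qty | parts.code | parts.yr
A | 5 | 20 | 8 | 5 | Y1 | 60
F | 2 | 7 | 5 | 2 | Z1 | 7
A | 9 | 7 | 8 | 9 | Z3 | 1
A | 9 | 7 | 8 | 9 | Z3 | 40
A | 9 | 7 | 3 | 9 | Y1 | 6
After WHERE (1 rows):
users.tag | users.qty | users.yr | parts.price | parts.qty | parts.code | parts.yr
F | 2 | 7 | 5 | 2 | Z1 | 7
After SELECT (1 rows):
parts.price | parts.yr
5 | 7

== RESULT ==
parts.price | parts.yr
5 | 7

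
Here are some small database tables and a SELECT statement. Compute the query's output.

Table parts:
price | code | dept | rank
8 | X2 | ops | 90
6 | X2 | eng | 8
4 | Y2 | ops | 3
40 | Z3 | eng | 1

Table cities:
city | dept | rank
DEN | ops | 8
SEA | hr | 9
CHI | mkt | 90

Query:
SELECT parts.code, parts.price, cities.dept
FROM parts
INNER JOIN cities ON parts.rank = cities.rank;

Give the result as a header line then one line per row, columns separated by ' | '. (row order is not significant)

== RESULT ==
parts.code | parts.price | cities.dept
X2 | 8 | mkt
X2 | 6 | ops

Derivation:
After JOIN cities (2 rows):
parts.price | parts.code | parts.dept | parts.rank | cities.city | cities.dept | cities.rank
8 | X2 | ops | 90 | CHI | mkt | 90
6 | X2 | eng | 8 | DEN | ops | 8
After SELECT (2 rows):
parts.code | parts.price | cities.dept
X2 | 8 | mkt
X2 | 6 | ops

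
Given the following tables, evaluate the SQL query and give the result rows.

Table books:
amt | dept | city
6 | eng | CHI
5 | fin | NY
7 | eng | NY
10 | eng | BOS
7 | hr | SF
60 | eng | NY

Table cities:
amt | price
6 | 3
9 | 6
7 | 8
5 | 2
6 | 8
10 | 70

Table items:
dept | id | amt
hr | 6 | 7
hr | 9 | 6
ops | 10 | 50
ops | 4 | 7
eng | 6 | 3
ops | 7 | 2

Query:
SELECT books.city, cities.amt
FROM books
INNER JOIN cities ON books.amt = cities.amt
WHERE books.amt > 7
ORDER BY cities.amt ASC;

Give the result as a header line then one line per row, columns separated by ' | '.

After JOIN cities (6 rows):
books.amt | books.dept | books.city | cities.amt | cities.price
6 | eng | CHI | 6 | 3
6 | eng | CHI | 6 | 8
5 | fin | NY | 5 | 2
7 | eng | NY | 7 | 8
10 | eng | BOS | 10 | 70
7 | hr | SF | 7 | 8
After WHERE (1 rows):
books.amt | books.dept | books.city | cities.amt | cities.price
10 | eng | BOS | 10 | 70
After SELECT (1 rows):
books.city | cities.amt
BOS | 10
After ORDER BY (1 rows):
books.city | cities.amt
BOS | 10

== RESULT ==
books.city | cities.amt
BOS | 10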